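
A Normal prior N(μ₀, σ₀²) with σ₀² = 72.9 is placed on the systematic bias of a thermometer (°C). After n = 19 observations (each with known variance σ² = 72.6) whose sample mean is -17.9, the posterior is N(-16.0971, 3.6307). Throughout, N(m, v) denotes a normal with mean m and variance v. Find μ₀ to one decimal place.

The posterior mean is a precision-weighted average: μ_n = (τ₀μ₀ + τ_data·x̄)/(τ₀+τ_data), with τ₀=1/σ₀² and τ_data=n/σ².
Here τ₀ = 1/72.9 = 0.013717 and τ_data = 19/72.6 = 0.261708, so τ_n = 0.275425.
Rearranging for μ₀: μ₀ = (μ_n·τ_n − τ_data·x̄)/τ₀ = (-16.0971·0.275425 − 0.261708·-17.9) / 0.013717 = 0.251029/0.013717 ≈ 18.3.

μ₀ = 18.3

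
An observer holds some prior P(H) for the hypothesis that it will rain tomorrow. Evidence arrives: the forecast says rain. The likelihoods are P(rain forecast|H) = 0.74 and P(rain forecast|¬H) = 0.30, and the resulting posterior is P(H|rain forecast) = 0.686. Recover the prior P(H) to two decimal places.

Bayes' rule in odds form gives O(H|E) = O(H)·[P(E|H)/P(E|¬H)], hence O(H) = O(H|E)/LR.
Posterior odds = 0.686/(1−0.686) = 2.1847. LR = 0.74/0.30 = 2.4667.
Prior odds = 2.1847/2.4667 = 0.8857, so P(H) = 0.8857/(1+0.8857) ≈ 0.47.

P(H) = 0.47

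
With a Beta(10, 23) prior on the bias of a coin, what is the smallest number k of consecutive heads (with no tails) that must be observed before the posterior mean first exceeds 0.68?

After k heads and 0 tails the posterior is Beta(10+k, 23), with mean (10+k)/(10+23+k).
Set (10+k)/(33+k) > 0.68 and solve: k > (0.68·33 − 10)/(1 − 0.68) = 38.875.
The smallest integer exceeding 38.875 is 39.

k = 39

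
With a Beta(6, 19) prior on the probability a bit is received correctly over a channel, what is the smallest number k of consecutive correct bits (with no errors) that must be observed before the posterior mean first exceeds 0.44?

After k correct bits and 0 errors the posterior is Beta(6+k, 19), with mean (6+k)/(6+19+k).
Set (6+k)/(25+k) > 0.44 and solve: k > (0.44·25 − 6)/(1 − 0.44) = 8.929.
The smallest integer exceeding 8.929 is 9.

k = 9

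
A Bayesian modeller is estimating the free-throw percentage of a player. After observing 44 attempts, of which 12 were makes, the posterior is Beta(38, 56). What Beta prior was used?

Beta(26, 24)

Under Beta–binomial conjugacy the posterior parameters are (α+s, β+f).
Subtract the data counts: 38−12=26, 56−32=24.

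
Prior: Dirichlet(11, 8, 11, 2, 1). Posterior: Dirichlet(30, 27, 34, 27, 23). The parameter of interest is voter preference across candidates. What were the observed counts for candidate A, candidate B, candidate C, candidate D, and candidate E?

For a Dirichlet(α) prior with multinomial counts c, the posterior is Dirichlet(α + c) componentwise.
Counts are posterior − prior componentwise: 30−11=19, 27−8=19, 34−11=23, 27−2=25, 23−1=22.

counts (19, 19, 23, 25, 22)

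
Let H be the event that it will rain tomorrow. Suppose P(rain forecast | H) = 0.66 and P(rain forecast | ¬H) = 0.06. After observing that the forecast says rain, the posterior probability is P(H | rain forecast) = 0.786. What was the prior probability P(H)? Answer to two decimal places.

P(H) = 0.25

In odds form, posterior odds = prior odds × likelihood ratio, so prior odds = posterior odds ÷ LR.
Posterior odds = 0.786/(1−0.786) = 3.6729. LR = 0.66/0.06 = 11.0000.
Prior odds = 3.6729/11.0000 = 0.3339, so P(H) = 0.3339/(1+0.3339) ≈ 0.25.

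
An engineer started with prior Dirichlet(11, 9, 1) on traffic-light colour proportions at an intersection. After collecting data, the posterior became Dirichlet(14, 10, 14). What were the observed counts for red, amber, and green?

counts (3, 1, 13)

For a Dirichlet(α) prior with multinomial counts c, the posterior is Dirichlet(α + c) componentwise.
Counts are posterior − prior componentwise: 14−11=3, 10−9=1, 14−1=13.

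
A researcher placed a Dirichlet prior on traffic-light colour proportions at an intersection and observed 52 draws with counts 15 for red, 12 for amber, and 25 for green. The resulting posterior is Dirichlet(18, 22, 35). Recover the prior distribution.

Dirichlet(3, 10, 10)

For a Dirichlet(α) prior with multinomial counts c, the posterior is Dirichlet(α + c) componentwise.
Subtract each count from the matching posterior parameter: 18−15=3, 22−12=10, 35−25=10.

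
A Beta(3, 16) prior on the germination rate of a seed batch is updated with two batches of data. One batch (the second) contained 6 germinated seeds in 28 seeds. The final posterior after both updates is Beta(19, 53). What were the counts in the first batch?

10 germinated seeds and 15 non-germinating seeds

Sequential conjugate updates are equivalent to a single update on the pooled data, so total successes = posterior α − prior α and total failures = posterior β − prior β.
Total across both batches: 19−3=16 germinated seeds, 53−16=37 non-germinating seeds.
Subtract the second batch: 16−6=10 germinated seeds and 37−22=15 non-germinating seeds.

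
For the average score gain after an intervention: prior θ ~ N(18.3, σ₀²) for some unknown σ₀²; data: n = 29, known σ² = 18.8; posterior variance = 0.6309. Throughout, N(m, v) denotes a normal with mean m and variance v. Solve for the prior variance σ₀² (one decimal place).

σ₀² = 23.5

For the Normal–Normal model with known σ², precisions add: τ_n = τ₀ + n/σ².
So 1/σ₀² = 1/0.6309 − 29/18.8 = 1.585037 − 1.542553 = 0.042484.
Hence σ₀² = 1/0.042484 ≈ 23.5.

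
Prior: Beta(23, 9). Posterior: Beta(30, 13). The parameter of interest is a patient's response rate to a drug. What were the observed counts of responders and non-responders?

Beta is conjugate to the binomial likelihood: posterior = Beta(α+s, β+f).
So s = 30 − 23 = 7 and f = 13 − 9 = 4.

7 responders and 4 non-responders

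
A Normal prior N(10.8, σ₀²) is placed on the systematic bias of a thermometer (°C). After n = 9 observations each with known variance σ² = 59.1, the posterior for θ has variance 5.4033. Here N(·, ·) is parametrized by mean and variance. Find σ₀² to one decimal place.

Posterior precision equals prior precision plus data precision: 1/σ_n² = 1/σ₀² + n/σ².
So 1/σ₀² = 1/5.4033 − 9/59.1 = 0.185072 − 0.152284 = 0.032788.
Hence σ₀² = 1/0.032788 ≈ 30.5.

σ₀² = 30.5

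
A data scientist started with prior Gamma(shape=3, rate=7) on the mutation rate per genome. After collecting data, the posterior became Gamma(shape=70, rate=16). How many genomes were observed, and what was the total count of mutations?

Gamma–Poisson conjugacy: posterior shape = α + Σxᵢ, posterior rate = β + n.
Matching: Σxᵢ = 70 − 3 = 67 and n = 16 − 7 = 9.

n = 9 genomes with total 67 mutations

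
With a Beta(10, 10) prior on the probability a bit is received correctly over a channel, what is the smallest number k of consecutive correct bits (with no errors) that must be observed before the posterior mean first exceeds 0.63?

After k correct bits and 0 errors the posterior is Beta(10+k, 10), with mean (10+k)/(10+10+k).
Set (10+k)/(20+k) > 0.63 and solve: k > (0.63·20 − 10)/(1 − 0.63) = 7.027.
The smallest integer exceeding 7.027 is 8, and checking k=8: (18)/(28) = 0.6429 > 0.63.

k = 8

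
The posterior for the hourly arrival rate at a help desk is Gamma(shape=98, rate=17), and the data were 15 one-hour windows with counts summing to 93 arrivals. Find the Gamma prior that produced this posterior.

Gamma(shape=5, rate=2)

Gamma–Poisson conjugacy: posterior shape = α + Σxᵢ, posterior rate = β + n.
So α = 98 − 93 = 5 and β = 17 − 15 = 2.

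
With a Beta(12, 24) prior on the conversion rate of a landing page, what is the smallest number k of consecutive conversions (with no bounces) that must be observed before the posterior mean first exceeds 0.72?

After k conversions and 0 bounces the posterior is Beta(12+k, 24), with mean (12+k)/(12+24+k).
Set (12+k)/(36+k) > 0.72 and solve: k > (0.72·36 − 12)/(1 − 0.72) = 49.714.
The smallest integer exceeding 49.714 is 50, and checking k=50: (62)/(86) = 0.7209 > 0.72.

k = 50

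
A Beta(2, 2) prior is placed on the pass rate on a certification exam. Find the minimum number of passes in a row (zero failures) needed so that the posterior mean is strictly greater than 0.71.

After k passes and 0 failures the posterior is Beta(2+k, 2), with mean (2+k)/(2+2+k).
Set (2+k)/(4+k) > 0.71 and solve: k > (0.71·4 − 2)/(1 − 0.71) = 2.897.
The smallest integer exceeding 2.897 is 3, and checking k=3: (5)/(7) = 0.7143 > 0.71.

k = 3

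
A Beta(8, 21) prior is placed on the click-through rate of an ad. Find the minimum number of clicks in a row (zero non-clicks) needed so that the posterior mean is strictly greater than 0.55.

After k clicks and 0 non-clicks the posterior is Beta(8+k, 21), with mean (8+k)/(8+21+k).
Set (8+k)/(29+k) > 0.55 and solve: k > (0.55·29 − 8)/(1 − 0.55) = 17.667.
The smallest integer exceeding 17.667 is 18.

k = 18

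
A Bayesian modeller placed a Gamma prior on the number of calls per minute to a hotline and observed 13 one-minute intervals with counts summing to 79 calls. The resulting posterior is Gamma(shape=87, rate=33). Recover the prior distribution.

Gamma–Poisson conjugacy: posterior shape = α + Σxᵢ, posterior rate = β + n.
So α = 87 − 79 = 8 and β = 33 − 13 = 20.

Gamma(shape=8, rate=20)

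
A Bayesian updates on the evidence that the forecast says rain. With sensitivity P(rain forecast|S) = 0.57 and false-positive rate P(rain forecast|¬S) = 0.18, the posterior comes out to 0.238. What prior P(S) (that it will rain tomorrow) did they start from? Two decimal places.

In odds form, posterior odds = prior odds × likelihood ratio, so prior odds = posterior odds ÷ LR.
Posterior odds = 0.238/(1−0.238) = 0.3123. LR = 0.57/0.18 = 3.1667.
Prior odds = 0.3123/3.1667 = 0.0986, so P(S) = 0.0986/(1+0.0986) ≈ 0.09.

P(S) = 0.09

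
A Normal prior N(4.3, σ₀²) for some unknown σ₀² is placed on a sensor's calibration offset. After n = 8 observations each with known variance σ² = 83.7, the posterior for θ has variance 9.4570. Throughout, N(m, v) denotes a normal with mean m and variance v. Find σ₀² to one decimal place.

σ₀² = 98.4

For the Normal–Normal model with known σ², precisions add: τ_n = τ₀ + n/σ².
So 1/σ₀² = 1/9.4570 − 8/83.7 = 0.105742 − 0.095579 = 0.010163.
Hence σ₀² = 1/0.010163 ≈ 98.4.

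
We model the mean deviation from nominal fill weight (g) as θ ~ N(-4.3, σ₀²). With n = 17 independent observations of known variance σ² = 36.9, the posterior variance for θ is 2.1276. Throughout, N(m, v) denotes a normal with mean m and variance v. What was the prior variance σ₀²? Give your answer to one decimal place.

σ₀² = 107.4

Posterior precision equals prior precision plus data precision: 1/σ_n² = 1/σ₀² + n/σ².
So 1/σ₀² = 1/2.1276 − 17/36.9 = 0.470013 − 0.460705 = 0.009308.
Hence σ₀² = 1/0.009308 ≈ 107.4.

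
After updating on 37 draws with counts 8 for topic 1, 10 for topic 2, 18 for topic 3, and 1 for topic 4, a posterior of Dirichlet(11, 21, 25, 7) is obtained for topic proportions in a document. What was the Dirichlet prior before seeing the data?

For a Dirichlet(α) prior with multinomial counts c, the posterior is Dirichlet(α + c) componentwise.
Subtract each count from the matching posterior parameter: 11−8=3, 21−10=11, 25−18=7, 7−1=6.

Dirichlet(3, 11, 7, 6)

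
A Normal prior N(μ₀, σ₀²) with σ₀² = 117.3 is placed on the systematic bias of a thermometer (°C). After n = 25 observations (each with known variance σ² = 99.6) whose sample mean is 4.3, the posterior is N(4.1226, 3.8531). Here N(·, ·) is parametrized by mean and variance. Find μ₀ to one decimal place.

μ₀ = -1.1

The posterior mean is a precision-weighted average: μ_n = (τ₀μ₀ + τ_data·x̄)/(τ₀+τ_data), with τ₀=1/σ₀² and τ_data=n/σ².
Here τ₀ = 1/117.3 = 0.008525 and τ_data = 25/99.6 = 0.251004, so τ_n = 0.259529.
Rearranging for μ₀: μ₀ = (μ_n·τ_n − τ_data·x̄)/τ₀ = (4.1226·0.259529 − 0.251004·4.3) / 0.008525 = -0.009383/0.008525 ≈ -1.1.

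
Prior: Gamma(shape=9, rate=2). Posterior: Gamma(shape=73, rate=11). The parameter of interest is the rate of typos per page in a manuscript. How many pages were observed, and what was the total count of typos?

Gamma–Poisson conjugacy: posterior shape = α + Σxᵢ, posterior rate = β + n.
Matching: Σxᵢ = 73 − 9 = 64 and n = 11 − 2 = 9.

n = 9 pages with total 64 typos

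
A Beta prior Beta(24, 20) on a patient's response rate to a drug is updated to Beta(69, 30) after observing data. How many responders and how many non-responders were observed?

45 responders and 10 non-responders

Under Beta–binomial conjugacy the posterior parameters are (α+s, β+f).
So s = 69 − 24 = 45 and f = 30 − 20 = 10.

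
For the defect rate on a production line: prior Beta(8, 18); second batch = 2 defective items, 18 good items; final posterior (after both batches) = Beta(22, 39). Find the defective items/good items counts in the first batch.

12 defective items and 3 good items

Because Beta–binomial updating is additive in the counts, the combined data contributed (α_post−α_prior, β_post−β_prior) successes and failures.
Total across both batches: 22−8=14 defective items, 39−18=21 good items.
Subtract the second batch: 14−2=12 defective items and 21−18=3 good items.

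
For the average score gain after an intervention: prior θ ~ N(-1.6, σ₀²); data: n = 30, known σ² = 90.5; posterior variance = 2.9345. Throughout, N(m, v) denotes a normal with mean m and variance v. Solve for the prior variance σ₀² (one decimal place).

Posterior precision equals prior precision plus data precision: 1/σ_n² = 1/σ₀² + n/σ².
So 1/σ₀² = 1/2.9345 − 30/90.5 = 0.340774 − 0.331492 = 0.009282.
Hence σ₀² = 1/0.009282 ≈ 107.7.

σ₀² = 107.7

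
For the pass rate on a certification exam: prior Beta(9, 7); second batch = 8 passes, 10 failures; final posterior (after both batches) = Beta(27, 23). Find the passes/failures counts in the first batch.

Because Beta–binomial updating is additive in the counts, the combined data contributed (α_post−α_prior, β_post−β_prior) successes and failures.
Total across both batches: 27−9=18 passes, 23−7=16 failures.
Subtract the second batch: 18−8=10 passes and 16−10=6 failures.

10 passes and 6 failures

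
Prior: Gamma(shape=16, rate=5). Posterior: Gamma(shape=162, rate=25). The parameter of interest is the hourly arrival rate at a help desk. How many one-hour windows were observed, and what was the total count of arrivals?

A Gamma(α, β) prior (rate parametrization) on a Poisson rate with n observations summing to S gives posterior Gamma(α+S, β+n).
Matching: Σxᵢ = 162 − 16 = 146 and n = 25 − 5 = 20.

n = 20 one-hour windows with total 146 arrivals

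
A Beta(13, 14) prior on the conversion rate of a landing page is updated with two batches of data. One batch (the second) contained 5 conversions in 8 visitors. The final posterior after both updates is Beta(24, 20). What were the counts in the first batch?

6 conversions and 3 bounces

Sequential conjugate updates are equivalent to a single update on the pooled data, so total successes = posterior α − prior α and total failures = posterior β − prior β.
Total across both batches: 24−13=11 conversions, 20−14=6 bounces.
Subtract the second batch: 11−5=6 conversions and 6−3=3 bounces.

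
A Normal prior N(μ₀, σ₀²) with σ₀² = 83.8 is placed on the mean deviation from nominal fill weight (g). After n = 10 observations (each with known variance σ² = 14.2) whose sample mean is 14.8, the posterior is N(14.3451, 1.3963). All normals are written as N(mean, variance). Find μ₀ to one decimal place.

μ₀ = -12.5

The posterior mean is a precision-weighted average: μ_n = (τ₀μ₀ + τ_data·x̄)/(τ₀+τ_data), with τ₀=1/σ₀² and τ_data=n/σ².
Here τ₀ = 1/83.8 = 0.011933 and τ_data = 10/14.2 = 0.704225, so τ_n = 0.716158.
Rearranging for μ₀: μ₀ = (μ_n·τ_n − τ_data·x̄)/τ₀ = (14.3451·0.716158 − 0.704225·14.8) / 0.011933 = -0.149172/0.011933 ≈ -12.5.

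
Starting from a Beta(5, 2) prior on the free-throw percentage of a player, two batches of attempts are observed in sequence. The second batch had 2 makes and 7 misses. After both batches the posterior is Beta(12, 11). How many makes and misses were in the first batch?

Because Beta–binomial updating is additive in the counts, the combined data contributed (α_post−α_prior, β_post−β_prior) successes and failures.
Total across both batches: 12−5=7 makes, 11−2=9 misses.
Subtract the second batch: 7−2=5 makes and 9−7=2 misses.

5 makes and 2 misses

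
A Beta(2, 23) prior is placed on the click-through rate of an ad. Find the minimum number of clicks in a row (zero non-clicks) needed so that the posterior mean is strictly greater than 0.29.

k = 8

After k clicks and 0 non-clicks the posterior is Beta(2+k, 23), with mean (2+k)/(2+23+k).
Set (2+k)/(25+k) > 0.29 and solve: k > (0.29·25 − 2)/(1 − 0.29) = 7.394.
The smallest integer exceeding 7.394 is 8.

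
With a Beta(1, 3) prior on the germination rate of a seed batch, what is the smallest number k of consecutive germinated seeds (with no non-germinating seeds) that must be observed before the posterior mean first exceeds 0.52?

k = 3

After k germinated seeds and 0 non-germinating seeds the posterior is Beta(1+k, 3), with mean (1+k)/(1+3+k).
Set (1+k)/(4+k) > 0.52 and solve: k > (0.52·4 − 1)/(1 − 0.52) = 2.250.
The smallest integer exceeding 2.250 is 3, and checking k=3: (4)/(7) = 0.5714 > 0.52.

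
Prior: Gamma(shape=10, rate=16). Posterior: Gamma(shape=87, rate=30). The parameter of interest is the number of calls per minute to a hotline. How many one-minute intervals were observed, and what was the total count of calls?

A Gamma(α, β) prior (rate parametrization) on a Poisson rate with n observations summing to S gives posterior Gamma(α+S, β+n).
Matching: Σxᵢ = 87 − 10 = 77 and n = 30 − 16 = 14.

n = 14 one-minute intervals with total 77 calls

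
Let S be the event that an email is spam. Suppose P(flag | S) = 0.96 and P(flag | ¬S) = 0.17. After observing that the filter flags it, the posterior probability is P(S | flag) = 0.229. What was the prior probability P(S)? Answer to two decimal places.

In odds form, posterior odds = prior odds × likelihood ratio, so prior odds = posterior odds ÷ LR.
Posterior odds = 0.229/(1−0.229) = 0.2970. LR = 0.96/0.17 = 5.6471.
Prior odds = 0.2970/5.6471 = 0.0526, so P(S) = 0.0526/(1+0.0526) ≈ 0.05.

P(S) = 0.05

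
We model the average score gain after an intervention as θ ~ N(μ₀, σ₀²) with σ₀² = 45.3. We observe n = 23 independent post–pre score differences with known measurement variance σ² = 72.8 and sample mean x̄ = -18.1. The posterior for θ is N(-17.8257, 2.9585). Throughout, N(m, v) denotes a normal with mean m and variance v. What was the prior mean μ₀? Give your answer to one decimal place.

μ₀ = -13.9

With known observation variance, the Normal–Normal posterior has precision τ_n = τ₀ + n/σ² and mean μ_n = (τ₀μ₀ + (n/σ²)x̄)/τ_n.
Here τ₀ = 1/45.3 = 0.022075 and τ_data = 23/72.8 = 0.315934, so τ_n = 0.338009.
Rearranging for μ₀: μ₀ = (μ_n·τ_n − τ_data·x̄)/τ₀ = (-17.8257·0.338009 − 0.315934·-18.1) / 0.022075 = -0.306842/0.022075 ≈ -13.9.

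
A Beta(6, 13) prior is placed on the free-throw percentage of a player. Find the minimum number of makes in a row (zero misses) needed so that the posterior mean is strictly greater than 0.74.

k = 32

After k makes and 0 misses the posterior is Beta(6+k, 13), with mean (6+k)/(6+13+k).
Set (6+k)/(19+k) > 0.74 and solve: k > (0.74·19 − 6)/(1 − 0.74) = 31.000.
The smallest integer exceeding 31.000 is 32.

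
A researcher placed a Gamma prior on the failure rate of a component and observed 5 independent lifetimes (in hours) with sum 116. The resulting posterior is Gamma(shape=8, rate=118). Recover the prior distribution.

Gamma(shape=3, rate=2)

For an exponential likelihood with a Gamma(α, β) prior on the rate, n observations with total T give posterior Gamma(α+n, β+T).
So α = 8 − 5 = 3 and β = 118 − 116 = 2.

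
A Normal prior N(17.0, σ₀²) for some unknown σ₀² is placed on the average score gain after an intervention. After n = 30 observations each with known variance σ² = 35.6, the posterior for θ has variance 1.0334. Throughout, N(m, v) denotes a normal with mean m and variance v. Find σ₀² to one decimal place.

Posterior precision equals prior precision plus data precision: 1/σ_n² = 1/σ₀² + n/σ².
So 1/σ₀² = 1/1.0334 − 30/35.6 = 0.967680 − 0.842697 = 0.124983.
Hence σ₀² = 1/0.124983 ≈ 8.0.

σ₀² = 8.0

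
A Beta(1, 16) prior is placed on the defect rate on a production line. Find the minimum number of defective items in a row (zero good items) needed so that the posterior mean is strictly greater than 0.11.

k = 1

After k defective items and 0 good items the posterior is Beta(1+k, 16), with mean (1+k)/(1+16+k).
Set (1+k)/(17+k) > 0.11 and solve: k > (0.11·17 − 1)/(1 − 0.11) = 0.978.
The smallest integer exceeding 0.978 is 1, and checking k=1: (2)/(18) = 0.1111 > 0.11.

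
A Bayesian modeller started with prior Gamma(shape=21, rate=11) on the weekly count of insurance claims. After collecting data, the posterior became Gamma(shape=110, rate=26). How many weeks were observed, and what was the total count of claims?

n = 15 weeks with total 89 claims

Gamma–Poisson conjugacy: posterior shape = α + Σxᵢ, posterior rate = β + n.
Matching: Σxᵢ = 110 − 21 = 89 and n = 26 − 11 = 15.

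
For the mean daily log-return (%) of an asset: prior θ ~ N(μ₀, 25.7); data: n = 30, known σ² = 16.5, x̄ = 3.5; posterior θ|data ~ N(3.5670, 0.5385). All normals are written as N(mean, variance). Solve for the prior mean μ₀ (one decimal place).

μ₀ = 6.7

With known observation variance, the Normal–Normal posterior has precision τ_n = τ₀ + n/σ² and mean μ_n = (τ₀μ₀ + (n/σ²)x̄)/τ_n.
Here τ₀ = 1/25.7 = 0.038911 and τ_data = 30/16.5 = 1.818182, so τ_n = 1.857093.
Rearranging for μ₀: μ₀ = (μ_n·τ_n − τ_data·x̄)/τ₀ = (3.5670·1.857093 − 1.818182·3.5) / 0.038911 = 0.260614/0.038911 ≈ 6.7.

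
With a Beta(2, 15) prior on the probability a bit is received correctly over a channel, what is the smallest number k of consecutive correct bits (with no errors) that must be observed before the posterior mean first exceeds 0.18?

After k correct bits and 0 errors the posterior is Beta(2+k, 15), with mean (2+k)/(2+15+k).
Set (2+k)/(17+k) > 0.18 and solve: k > (0.18·17 − 2)/(1 − 0.18) = 1.293.
The smallest integer exceeding 1.293 is 2.

k = 2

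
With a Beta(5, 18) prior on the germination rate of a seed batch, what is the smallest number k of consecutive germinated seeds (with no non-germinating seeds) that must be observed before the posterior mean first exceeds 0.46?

k = 11

After k germinated seeds and 0 non-germinating seeds the posterior is Beta(5+k, 18), with mean (5+k)/(5+18+k).
Set (5+k)/(23+k) > 0.46 and solve: k > (0.46·23 − 5)/(1 − 0.46) = 10.333.
The smallest integer exceeding 10.333 is 11, and checking k=11: (16)/(34) = 0.4706 > 0.46.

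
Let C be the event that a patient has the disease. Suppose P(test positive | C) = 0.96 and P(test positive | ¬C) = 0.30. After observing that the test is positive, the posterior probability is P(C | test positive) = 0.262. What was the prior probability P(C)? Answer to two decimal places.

In odds form, posterior odds = prior odds × likelihood ratio, so prior odds = posterior odds ÷ LR.
Posterior odds = 0.262/(1−0.262) = 0.3550. LR = 0.96/0.30 = 3.2000.
Prior odds = 0.3550/3.2000 = 0.1109, so P(C) = 0.1109/(1+0.1109) ≈ 0.10.

P(C) = 0.10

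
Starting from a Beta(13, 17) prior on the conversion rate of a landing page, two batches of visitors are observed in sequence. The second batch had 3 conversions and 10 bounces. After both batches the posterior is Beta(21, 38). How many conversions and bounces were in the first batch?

Because Beta–binomial updating is additive in the counts, the combined data contributed (α_post−α_prior, β_post−β_prior) successes and failures.
Total across both batches: 21−13=8 conversions, 38−17=21 bounces.
Subtract the second batch: 8−3=5 conversions and 21−10=11 bounces.

5 conversions and 11 bounces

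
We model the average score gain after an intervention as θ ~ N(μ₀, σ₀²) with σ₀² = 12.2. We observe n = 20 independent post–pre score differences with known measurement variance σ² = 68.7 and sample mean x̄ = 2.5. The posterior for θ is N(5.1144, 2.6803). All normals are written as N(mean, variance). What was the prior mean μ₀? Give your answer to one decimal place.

With known observation variance, the Normal–Normal posterior has precision τ_n = τ₀ + n/σ² and mean μ_n = (τ₀μ₀ + (n/σ²)x̄)/τ_n.
Here τ₀ = 1/12.2 = 0.081967 and τ_data = 20/68.7 = 0.291121, so τ_n = 0.373088.
Rearranging for μ₀: μ₀ = (μ_n·τ_n − τ_data·x̄)/τ₀ = (5.1144·0.373088 − 0.291121·2.5) / 0.081967 = 1.180319/0.081967 ≈ 14.4.

μ₀ = 14.4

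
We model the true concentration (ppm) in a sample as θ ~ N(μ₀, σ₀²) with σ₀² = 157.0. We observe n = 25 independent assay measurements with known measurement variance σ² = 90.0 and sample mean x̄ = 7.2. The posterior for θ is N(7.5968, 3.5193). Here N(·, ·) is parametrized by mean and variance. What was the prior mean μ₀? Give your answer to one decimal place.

μ₀ = 24.9

The posterior mean is a precision-weighted average: μ_n = (τ₀μ₀ + τ_data·x̄)/(τ₀+τ_data), with τ₀=1/σ₀² and τ_data=n/σ².
Here τ₀ = 1/157.0 = 0.006369 and τ_data = 25/90.0 = 0.277778, so τ_n = 0.284147.
Rearranging for μ₀: μ₀ = (μ_n·τ_n − τ_data·x̄)/τ₀ = (7.5968·0.284147 − 0.277778·7.2) / 0.006369 = 0.158606/0.006369 ≈ 24.9.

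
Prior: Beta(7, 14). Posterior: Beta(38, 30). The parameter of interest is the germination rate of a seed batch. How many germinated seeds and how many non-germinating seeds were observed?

A Beta(α, β) prior with s successes and f failures in binomial data gives a Beta(α+s, β+f) posterior.
Match parameters: s=38−7=31, f=30−14=16.

31 germinated seeds and 16 non-germinating seeds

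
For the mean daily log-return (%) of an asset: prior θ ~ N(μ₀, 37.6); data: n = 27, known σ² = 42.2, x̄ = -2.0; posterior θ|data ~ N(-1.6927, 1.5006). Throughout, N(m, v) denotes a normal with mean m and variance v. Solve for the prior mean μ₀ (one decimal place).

The posterior mean is a precision-weighted average: μ_n = (τ₀μ₀ + τ_data·x̄)/(τ₀+τ_data), with τ₀=1/σ₀² and τ_data=n/σ².
Here τ₀ = 1/37.6 = 0.026596 and τ_data = 27/42.2 = 0.639810, so τ_n = 0.666406.
Rearranging for μ₀: μ₀ = (μ_n·τ_n − τ_data·x̄)/τ₀ = (-1.6927·0.666406 − 0.639810·-2.0) / 0.026596 = 0.151595/0.026596 ≈ 5.7.

μ₀ = 5.7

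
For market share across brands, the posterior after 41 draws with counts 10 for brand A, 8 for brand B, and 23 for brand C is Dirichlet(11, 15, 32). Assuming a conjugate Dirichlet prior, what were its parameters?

Dirichlet(1, 7, 9)

For a Dirichlet(α) prior with multinomial counts c, the posterior is Dirichlet(α + c) componentwise.
Subtract each count from the matching posterior parameter: 11−10=1, 15−8=7, 32−23=9.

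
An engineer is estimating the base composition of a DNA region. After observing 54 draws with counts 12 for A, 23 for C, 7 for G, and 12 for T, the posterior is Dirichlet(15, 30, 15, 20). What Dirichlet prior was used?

Dirichlet(3, 7, 8, 8)

For a Dirichlet(α) prior with multinomial counts c, the posterior is Dirichlet(α + c) componentwise.
Subtract each count from the matching posterior parameter: 15−12=3, 30−23=7, 15−7=8, 20−12=8.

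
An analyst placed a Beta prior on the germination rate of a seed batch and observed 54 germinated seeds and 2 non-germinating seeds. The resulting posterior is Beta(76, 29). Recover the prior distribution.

Beta is conjugate to the binomial likelihood: posterior = Beta(α+s, β+f).
Subtract the data counts: 76−54=22, 29−2=27.

Beta(22, 27)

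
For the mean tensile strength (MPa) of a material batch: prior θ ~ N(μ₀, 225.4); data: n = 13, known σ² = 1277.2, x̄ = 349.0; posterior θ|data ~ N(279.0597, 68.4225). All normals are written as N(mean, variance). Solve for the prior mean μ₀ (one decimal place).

μ₀ = 118.6

The posterior mean is a precision-weighted average: μ_n = (τ₀μ₀ + τ_data·x̄)/(τ₀+τ_data), with τ₀=1/σ₀² and τ_data=n/σ².
Here τ₀ = 1/225.4 = 0.004437 and τ_data = 13/1277.2 = 0.010179, so τ_n = 0.014616.
Rearranging for μ₀: μ₀ = (μ_n·τ_n − τ_data·x̄)/τ₀ = (279.0597·0.014616 − 0.010179·349.0) / 0.004437 = 0.526266/0.004437 ≈ 118.6.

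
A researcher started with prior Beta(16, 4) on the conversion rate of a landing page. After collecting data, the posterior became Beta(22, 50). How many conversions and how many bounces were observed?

Under Beta–binomial conjugacy the posterior parameters are (a+s, b+f).
Match parameters: s=22−16=6, f=50−4=46.

6 conversions and 46 bounces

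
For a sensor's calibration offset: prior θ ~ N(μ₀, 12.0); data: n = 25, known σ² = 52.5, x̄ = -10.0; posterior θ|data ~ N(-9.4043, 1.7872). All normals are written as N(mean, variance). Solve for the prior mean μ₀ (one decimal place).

The posterior mean is a precision-weighted average: μ_n = (τ₀μ₀ + τ_data·x̄)/(τ₀+τ_data), with τ₀=1/σ₀² and τ_data=n/σ².
Here τ₀ = 1/12.0 = 0.083333 and τ_data = 25/52.5 = 0.476190, so τ_n = 0.559523.
Rearranging for μ₀: μ₀ = (μ_n·τ_n − τ_data·x̄)/τ₀ = (-9.4043·0.559523 − 0.476190·-10.0) / 0.083333 = -0.500022/0.083333 ≈ -6.0.

μ₀ = -6.0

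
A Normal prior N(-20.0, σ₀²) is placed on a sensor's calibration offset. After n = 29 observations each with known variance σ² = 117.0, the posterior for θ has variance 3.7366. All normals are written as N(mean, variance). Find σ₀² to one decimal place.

Posterior precision equals prior precision plus data precision: 1/σ_n² = 1/σ₀² + n/σ².
So 1/σ₀² = 1/3.7366 − 29/117.0 = 0.267623 − 0.247863 = 0.019760.
Hence σ₀² = 1/0.019760 ≈ 50.6.

σ₀² = 50.6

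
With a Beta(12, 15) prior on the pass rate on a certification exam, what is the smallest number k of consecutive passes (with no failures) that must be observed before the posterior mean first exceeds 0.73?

k = 29

After k passes and 0 failures the posterior is Beta(12+k, 15), with mean (12+k)/(12+15+k).
Set (12+k)/(27+k) > 0.73 and solve: k > (0.73·27 − 12)/(1 − 0.73) = 28.556.
The smallest integer exceeding 28.556 is 29.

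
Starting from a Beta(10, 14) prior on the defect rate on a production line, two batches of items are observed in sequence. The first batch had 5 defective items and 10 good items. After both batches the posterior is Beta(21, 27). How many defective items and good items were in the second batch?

6 defective items and 3 good items

Because Beta–binomial updating is additive in the counts, the combined data contributed (α_post−α_prior, β_post−β_prior) successes and failures.
Total across both batches: 21−10=11 defective items, 27−14=13 good items.
Subtract the first batch: 11−5=6 defective items and 13−10=3 good items.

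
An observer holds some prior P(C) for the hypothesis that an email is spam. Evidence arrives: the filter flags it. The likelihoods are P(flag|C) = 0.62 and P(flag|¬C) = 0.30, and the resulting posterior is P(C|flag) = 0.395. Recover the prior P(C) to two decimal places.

P(C) = 0.24

Bayes' rule in odds form gives O(C|E) = O(C)·[P(E|C)/P(E|¬C)], hence O(C) = O(C|E)/LR.
Posterior odds = 0.395/(1−0.395) = 0.6529. LR = 0.62/0.30 = 2.0667.
Prior odds = 0.6529/2.0667 = 0.3159, so P(C) = 0.3159/(1+0.3159) ≈ 0.24.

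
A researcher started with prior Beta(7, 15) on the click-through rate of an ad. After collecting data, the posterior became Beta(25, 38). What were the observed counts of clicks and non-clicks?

18 clicks and 23 non-clicks

Under Beta–binomial conjugacy the posterior parameters are (α+s, β+f).
Match parameters: s=25−7=18, f=38−15=23.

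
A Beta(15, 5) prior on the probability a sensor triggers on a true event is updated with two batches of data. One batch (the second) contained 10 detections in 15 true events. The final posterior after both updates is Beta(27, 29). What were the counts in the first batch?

2 detections and 19 misses

Sequential conjugate updates are equivalent to a single update on the pooled data, so total successes = posterior α − prior α and total failures = posterior β − prior β.
Total across both batches: 27−15=12 detections, 29−5=24 misses.
Subtract the second batch: 12−10=2 detections and 24−5=19 misses.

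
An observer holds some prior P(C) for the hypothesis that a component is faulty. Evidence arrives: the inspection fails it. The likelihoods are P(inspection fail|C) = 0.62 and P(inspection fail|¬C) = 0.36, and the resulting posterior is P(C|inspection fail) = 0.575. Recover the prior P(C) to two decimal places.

P(C) = 0.44

In odds form, posterior odds = prior odds × likelihood ratio, so prior odds = posterior odds ÷ LR.
Posterior odds = 0.575/(1−0.575) = 1.3529. LR = 0.62/0.36 = 1.7222.
Prior odds = 1.3529/1.7222 = 0.7856, so P(C) = 0.7856/(1+0.7856) ≈ 0.44.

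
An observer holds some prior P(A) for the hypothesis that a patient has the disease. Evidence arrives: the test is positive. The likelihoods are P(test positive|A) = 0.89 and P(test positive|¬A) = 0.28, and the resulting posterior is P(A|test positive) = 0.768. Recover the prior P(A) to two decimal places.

Bayes' rule in odds form gives O(A|E) = O(A)·[P(E|A)/P(E|¬A)], hence O(A) = O(A|E)/LR.
Posterior odds = 0.768/(1−0.768) = 3.3103. LR = 0.89/0.28 = 3.1786.
Prior odds = 3.3103/3.1786 = 1.0414, so P(A) = 1.0414/(1+1.0414) ≈ 0.51.

P(A) = 0.51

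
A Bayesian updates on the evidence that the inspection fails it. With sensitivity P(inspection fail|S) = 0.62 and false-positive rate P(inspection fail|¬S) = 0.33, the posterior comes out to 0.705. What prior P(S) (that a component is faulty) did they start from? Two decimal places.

In odds form, posterior odds = prior odds × likelihood ratio, so prior odds = posterior odds ÷ LR.
Posterior odds = 0.705/(1−0.705) = 2.3898. LR = 0.62/0.33 = 1.8788.
Prior odds = 2.3898/1.8788 = 1.2720, so P(S) = 1.2720/(1+1.2720) ≈ 0.56.

P(S) = 0.56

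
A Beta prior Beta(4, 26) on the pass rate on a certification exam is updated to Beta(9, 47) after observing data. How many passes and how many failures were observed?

5 passes and 21 failures

A Beta(a, b) prior with s successes and f failures in binomial data gives a Beta(a+s, b+f) posterior.
Match parameters: s=9−4=5, f=47−26=21.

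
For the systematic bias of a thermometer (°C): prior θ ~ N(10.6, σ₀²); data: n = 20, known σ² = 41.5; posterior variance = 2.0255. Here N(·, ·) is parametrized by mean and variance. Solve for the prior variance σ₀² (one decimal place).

For the Normal–Normal model with known σ², precisions add: τ_n = τ₀ + n/σ².
So 1/σ₀² = 1/2.0255 − 20/41.5 = 0.493705 − 0.481928 = 0.011777.
Hence σ₀² = 1/0.011777 ≈ 84.9.

σ₀² = 84.9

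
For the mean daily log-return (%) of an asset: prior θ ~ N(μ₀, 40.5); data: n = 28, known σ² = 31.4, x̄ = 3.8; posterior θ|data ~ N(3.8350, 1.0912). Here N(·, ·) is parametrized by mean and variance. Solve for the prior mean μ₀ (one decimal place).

μ₀ = 5.1

With known observation variance, the Normal–Normal posterior has precision τ_n = τ₀ + n/σ² and mean μ_n = (τ₀μ₀ + (n/σ²)x̄)/τ_n.
Here τ₀ = 1/40.5 = 0.024691 and τ_data = 28/31.4 = 0.891720, so τ_n = 0.916411.
Rearranging for μ₀: μ₀ = (μ_n·τ_n − τ_data·x̄)/τ₀ = (3.8350·0.916411 − 0.891720·3.8) / 0.024691 = 0.125900/0.024691 ≈ 5.1.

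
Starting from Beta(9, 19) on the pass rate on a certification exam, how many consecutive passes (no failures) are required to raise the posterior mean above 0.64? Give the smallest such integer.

k = 25

After k passes and 0 failures the posterior is Beta(9+k, 19), with mean (9+k)/(9+19+k).
Set (9+k)/(28+k) > 0.64 and solve: k > (0.64·28 − 9)/(1 − 0.64) = 24.778.
The smallest integer exceeding 24.778 is 25, and checking k=25: (34)/(53) = 0.6415 > 0.64.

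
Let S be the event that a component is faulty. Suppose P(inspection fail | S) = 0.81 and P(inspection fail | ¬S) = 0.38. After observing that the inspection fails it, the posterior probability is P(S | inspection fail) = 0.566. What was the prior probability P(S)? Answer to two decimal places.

P(S) = 0.38

In odds form, posterior odds = prior odds × likelihood ratio, so prior odds = posterior odds ÷ LR.
Posterior odds = 0.566/(1−0.566) = 1.3041. LR = 0.81/0.38 = 2.1316.
Prior odds = 1.3041/2.1316 = 0.6118, so P(S) = 0.6118/(1+0.6118) ≈ 0.38.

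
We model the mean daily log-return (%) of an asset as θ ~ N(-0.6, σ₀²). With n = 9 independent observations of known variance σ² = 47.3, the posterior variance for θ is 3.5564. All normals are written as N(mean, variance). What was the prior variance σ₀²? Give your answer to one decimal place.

For the Normal–Normal model with known σ², precisions add: τ_n = τ₀ + n/σ².
So 1/σ₀² = 1/3.5564 − 9/47.3 = 0.281183 − 0.190275 = 0.090908.
Hence σ₀² = 1/0.090908 ≈ 11.0.

σ₀² = 11.0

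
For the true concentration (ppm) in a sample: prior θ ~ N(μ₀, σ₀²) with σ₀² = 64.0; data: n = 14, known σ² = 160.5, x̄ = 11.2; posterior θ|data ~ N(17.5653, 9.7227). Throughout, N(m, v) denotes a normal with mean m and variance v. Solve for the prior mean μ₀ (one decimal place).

The posterior mean is a precision-weighted average: μ_n = (τ₀μ₀ + τ_data·x̄)/(τ₀+τ_data), with τ₀=1/σ₀² and τ_data=n/σ².
Here τ₀ = 1/64.0 = 0.015625 and τ_data = 14/160.5 = 0.087227, so τ_n = 0.102852.
Rearranging for μ₀: μ₀ = (μ_n·τ_n − τ_data·x̄)/τ₀ = (17.5653·0.102852 − 0.087227·11.2) / 0.015625 = 0.829684/0.015625 ≈ 53.1.

μ₀ = 53.1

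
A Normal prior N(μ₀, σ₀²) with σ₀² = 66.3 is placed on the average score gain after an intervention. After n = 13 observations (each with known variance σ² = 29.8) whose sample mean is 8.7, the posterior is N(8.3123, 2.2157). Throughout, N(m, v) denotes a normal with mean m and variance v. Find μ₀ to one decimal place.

With known observation variance, the Normal–Normal posterior has precision τ_n = τ₀ + n/σ² and mean μ_n = (τ₀μ₀ + (n/σ²)x̄)/τ_n.
Here τ₀ = 1/66.3 = 0.015083 and τ_data = 13/29.8 = 0.436242, so τ_n = 0.451325.
Rearranging for μ₀: μ₀ = (μ_n·τ_n − τ_data·x̄)/τ₀ = (8.3123·0.451325 − 0.436242·8.7) / 0.015083 = -0.043757/0.015083 ≈ -2.9.

μ₀ = -2.9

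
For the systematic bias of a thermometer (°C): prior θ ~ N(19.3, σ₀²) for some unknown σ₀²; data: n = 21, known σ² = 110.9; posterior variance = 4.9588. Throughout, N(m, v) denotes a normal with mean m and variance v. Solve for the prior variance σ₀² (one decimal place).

Posterior precision equals prior precision plus data precision: 1/σ_n² = 1/σ₀² + n/σ².
So 1/σ₀² = 1/4.9588 − 21/110.9 = 0.201662 − 0.189360 = 0.012302.
Hence σ₀² = 1/0.012302 ≈ 81.3.

σ₀² = 81.3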